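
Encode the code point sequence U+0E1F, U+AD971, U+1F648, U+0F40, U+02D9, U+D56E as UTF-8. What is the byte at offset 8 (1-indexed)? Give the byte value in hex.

1-indexed offset 8 is 0-indexed offset 7.
U+0E1F → 3-byte form E0 B8 9F at offsets 0–2.
U+AD971 → 4-byte form F2 AD A5 B1 at offsets 3–6.
U+1F648 → 4-byte form F0 9F 99 88 at offsets 7–10.
Offset 7 falls in char 3's range; it's byte 1 of F0 9F 99 88 = 0xF0.

0xF0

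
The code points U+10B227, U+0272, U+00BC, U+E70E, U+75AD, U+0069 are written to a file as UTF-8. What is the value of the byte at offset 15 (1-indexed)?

1-indexed offset 15 is 0-indexed offset 14.
U+10B227 → 4-byte form F4 8B 88 A7 at offsets 0–3.
U+0272 → 2-byte form C9 B2 at offsets 4–5.
U+00BC → 2-byte form C2 BC at offsets 6–7.
U+E70E → 3-byte form EE 9C 8E at offsets 8–10.
U+75AD → 3-byte form E7 96 AD at offsets 11–13.
U+0069 → 1-byte form 69 at offsets 14–14.
Offset 14 falls in char 6's range; it's byte 1 of 69 = 0x69.

0x69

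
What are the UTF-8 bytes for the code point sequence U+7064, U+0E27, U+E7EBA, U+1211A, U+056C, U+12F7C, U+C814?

U+7064: 3-byte form → E7 81 A4.
U+0E27: 3-byte form → E0 B8 A7.
U+E7EBA: 4-byte form → F3 A7 BA BA.
U+1211A: 4-byte form → F0 92 84 9A.
U+056C: 2-byte form → D5 AC.
U+12F7C: 4-byte form → F0 92 BD BC.
U+C814: 3-byte form → EC A0 94.
Concatenated (23 bytes): E7 81 A4 E0 B8 A7 F3 A7 BA BA F0 92 84 9A D5 AC F0 92 BD BC EC A0 94.

E7 81 A4 E0 B8 A7 F3 A7 BA BA F0 92 84 9A D5 AC F0 92 BD BC EC A0 94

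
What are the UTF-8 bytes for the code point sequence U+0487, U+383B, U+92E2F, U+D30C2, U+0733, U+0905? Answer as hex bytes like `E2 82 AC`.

D2 87 E3 A0 BB F2 92 B8 AF F3 93 83 82 DC B3 E0 A4 85

U+0487: 2-byte form → D2 87.
U+383B: 3-byte form → E3 A0 BB.
U+92E2F: 4-byte form → F2 92 B8 AF.
U+D30C2: 4-byte form → F3 93 83 82.
U+0733: 2-byte form → DC B3.
U+0905: 3-byte form → E0 A4 85.
Concatenated (18 bytes): D2 87 E3 A0 BB F2 92 B8 AF F3 93 83 82 DC B3 E0 A4 85.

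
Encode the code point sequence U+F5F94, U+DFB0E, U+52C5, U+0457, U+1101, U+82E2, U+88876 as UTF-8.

U+F5F94: 4-byte form → F3 B5 BE 94.
U+DFB0E: 4-byte form → F3 9F AC 8E.
U+52C5: 3-byte form → E5 8B 85.
U+0457: 2-byte form → D1 97.
U+1101: 3-byte form → E1 84 81.
U+82E2: 3-byte form → E8 8B A2.
U+88876: 4-byte form → F2 88 A1 B6.
Concatenated (23 bytes): F3 B5 BE 94 F3 9F AC 8E E5 8B 85 D1 97 E1 84 81 E8 8B A2 F2 88 A1 B6.

F3 B5 BE 94 F3 9F AC 8E E5 8B 85 D1 97 E1 84 81 E8 8B A2 F2 88 A1 B6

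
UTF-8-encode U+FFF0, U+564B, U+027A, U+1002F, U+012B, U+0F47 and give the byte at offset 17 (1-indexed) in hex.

1-indexed offset 17 is 0-indexed offset 16.
U+FFF0 → 3-byte form EF BF B0 at offsets 0–2.
U+564B → 3-byte form E5 99 8B at offsets 3–5.
U+027A → 2-byte form C9 BA at offsets 6–7.
U+1002F → 4-byte form F0 90 80 AF at offsets 8–11.
U+012B → 2-byte form C4 AB at offsets 12–13.
U+0F47 → 3-byte form E0 BD 87 at offsets 14–16.
Offset 16 falls in char 6's range; it's byte 3 of E0 BD 87 = 0x87.

0x87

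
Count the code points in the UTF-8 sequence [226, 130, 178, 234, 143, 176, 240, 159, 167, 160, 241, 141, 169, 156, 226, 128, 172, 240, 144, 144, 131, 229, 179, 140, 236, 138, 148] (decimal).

Byte at offset 0: 0xE2 = 11100010 → 3-byte char (#1). Advance 3.
Byte at offset 3: 0xEA = 11101010 → 3-byte char (#2). Advance 3.
Byte at offset 6: 0xF0 = 11110000 → 4-byte char (#3). Advance 4.
Byte at offset 10: 0xF1 = 11110001 → 4-byte char (#4). Advance 4.
Byte at offset 14: 0xE2 = 11100010 → 3-byte char (#5). Advance 3.
Byte at offset 17: 0xF0 = 11110000 → 4-byte char (#6). Advance 4.
Byte at offset 21: 0xE5 = 11100101 → 3-byte char (#7). Advance 3.
Byte at offset 24: 0xEC = 11101100 → 3-byte char (#8). Advance 3.
Reached end at offset 27 after 8 code points.

8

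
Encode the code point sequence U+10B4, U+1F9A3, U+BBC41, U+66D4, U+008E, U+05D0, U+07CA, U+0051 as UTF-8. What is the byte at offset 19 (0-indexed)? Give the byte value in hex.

0x8A

U+10B4 → 3-byte form E1 82 B4 at offsets 0–2.
U+1F9A3 → 4-byte form F0 9F A6 A3 at offsets 3–6.
U+BBC41 → 4-byte form F2 BB B1 81 at offsets 7–10.
U+66D4 → 3-byte form E6 9B 94 at offsets 11–13.
U+008E → 2-byte form C2 8E at offsets 14–15.
U+05D0 → 2-byte form D7 90 at offsets 16–17.
U+07CA → 2-byte form DF 8A at offsets 18–19.
Offset 19 falls in char 7's range; it's byte 2 of DF 8A = 0x8A.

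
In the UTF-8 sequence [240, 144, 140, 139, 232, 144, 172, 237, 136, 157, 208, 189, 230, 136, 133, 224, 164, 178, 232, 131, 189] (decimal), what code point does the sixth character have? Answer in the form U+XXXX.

U+0932

Offset 0: leading byte 0xF0 = 11110000 → 4-byte char #1 = F0 90 8C 8B.
Offset 4: leading byte 0xE8 = 11101000 → 3-byte char #2 = E8 90 AC.
Offset 7: leading byte 0xED = 11101101 → 3-byte char #3 = ED 88 9D.
Offset 10: leading byte 0xD0 = 11010000 → 2-byte char #4 = D0 BD.
Offset 12: leading byte 0xE6 = 11100110 → 3-byte char #5 = E6 88 85.
Offset 15: leading byte 0xE0 = 11100000 → 3-byte char #6 = E0 A4 B2.
Leading byte 0xE0 = 11100000 matches 1110xxxx → 3-byte sequence.
Byte 1: 0xE0 = 11100000, payload 0000 (4 bits).
Byte 2: 0xA4 = 10100100 (10xxxxxx ✓), payload 100100.
Byte 3: 0xB2 = 10110010 (10xxxxxx ✓), payload 110010.
Concatenate: 0000100100110010 = 0x932 (16 bits → U+0932).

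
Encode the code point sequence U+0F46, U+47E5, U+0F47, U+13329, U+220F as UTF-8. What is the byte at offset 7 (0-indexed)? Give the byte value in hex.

0xBD

U+0F46 → 3-byte form E0 BD 86 at offsets 0–2.
U+47E5 → 3-byte form E4 9F A5 at offsets 3–5.
U+0F47 → 3-byte form E0 BD 87 at offsets 6–8.
Offset 7 falls in char 3's range; it's byte 2 of E0 BD 87 = 0xBD.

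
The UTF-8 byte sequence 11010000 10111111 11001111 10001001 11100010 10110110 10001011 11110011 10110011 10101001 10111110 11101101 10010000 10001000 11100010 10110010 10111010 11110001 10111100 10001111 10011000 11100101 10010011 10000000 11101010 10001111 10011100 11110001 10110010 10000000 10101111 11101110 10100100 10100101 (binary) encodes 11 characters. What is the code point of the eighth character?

U+54C0

Offset 0: leading byte 0xD0 = 11010000 → 2-byte char #1 = D0 BF.
Offset 2: leading byte 0xCF = 11001111 → 2-byte char #2 = CF 89.
Offset 4: leading byte 0xE2 = 11100010 → 3-byte char #3 = E2 B6 8B.
Offset 7: leading byte 0xF3 = 11110011 → 4-byte char #4 = F3 B3 A9 BE.
Offset 11: leading byte 0xED = 11101101 → 3-byte char #5 = ED 90 88.
Offset 14: leading byte 0xE2 = 11100010 → 3-byte char #6 = E2 B2 BA.
Offset 17: leading byte 0xF1 = 11110001 → 4-byte char #7 = F1 BC 8F 98.
Offset 21: leading byte 0xE5 = 11100101 → 3-byte char #8 = E5 93 80.
Leading byte 0xE5 = 11100101 matches 1110xxxx → 3-byte sequence.
Byte 1: 0xE5 = 11100101, payload 0101 (4 bits).
Byte 2: 0x93 = 10010011 (10xxxxxx ✓), payload 010011.
Byte 3: 0x80 = 10000000 (10xxxxxx ✓), payload 000000.
Concatenate: 0101010011000000 = 0x54C0 (16 bits → U+54C0).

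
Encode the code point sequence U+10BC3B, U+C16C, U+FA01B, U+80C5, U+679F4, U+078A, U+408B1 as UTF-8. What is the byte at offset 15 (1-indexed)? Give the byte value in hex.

1-indexed offset 15 is 0-indexed offset 14.
U+10BC3B → 4-byte form F4 8B B0 BB at offsets 0–3.
U+C16C → 3-byte form EC 85 AC at offsets 4–6.
U+FA01B → 4-byte form F3 BA 80 9B at offsets 7–10.
U+80C5 → 3-byte form E8 83 85 at offsets 11–13.
U+679F4 → 4-byte form F1 A7 A7 B4 at offsets 14–17.
Offset 14 falls in char 5's range; it's byte 1 of F1 A7 A7 B4 = 0xF1.

0xF1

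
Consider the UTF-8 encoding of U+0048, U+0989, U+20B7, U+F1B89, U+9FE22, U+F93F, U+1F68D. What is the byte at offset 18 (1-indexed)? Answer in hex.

1-indexed offset 18 is 0-indexed offset 17.
U+0048 → 1-byte form 48 at offsets 0–0.
U+0989 → 3-byte form E0 A6 89 at offsets 1–3.
U+20B7 → 3-byte form E2 82 B7 at offsets 4–6.
U+F1B89 → 4-byte form F3 B1 AE 89 at offsets 7–10.
U+9FE22 → 4-byte form F2 9F B8 A2 at offsets 11–14.
U+F93F → 3-byte form EF A4 BF at offsets 15–17.
Offset 17 falls in char 6's range; it's byte 3 of EF A4 BF = 0xBF.

0xBF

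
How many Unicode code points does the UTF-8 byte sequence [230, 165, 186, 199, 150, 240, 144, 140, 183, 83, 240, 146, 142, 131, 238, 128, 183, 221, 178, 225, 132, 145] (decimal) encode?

8

Byte at offset 0: 0xE6 = 11100110 → 3-byte char (#1). Advance 3.
Byte at offset 3: 0xC7 = 11000111 → 2-byte char (#2). Advance 2.
Byte at offset 5: 0xF0 = 11110000 → 4-byte char (#3). Advance 4.
Byte at offset 9: 0x53 = 01010011 → 1-byte char (#4). Advance 1.
Byte at offset 10: 0xF0 = 11110000 → 4-byte char (#5). Advance 4.
Byte at offset 14: 0xEE = 11101110 → 3-byte char (#6). Advance 3.
Byte at offset 17: 0xDD = 11011101 → 2-byte char (#7). Advance 2.
Byte at offset 19: 0xE1 = 11100001 → 3-byte char (#8). Advance 3.
Reached end at offset 22 after 8 code points.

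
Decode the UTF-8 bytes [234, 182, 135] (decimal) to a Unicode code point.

Leading byte 0xEA = 11101010 matches 1110xxxx → 3-byte sequence.
Byte 1: 0xEA = 11101010, payload 1010 (4 bits).
Byte 2: 0xB6 = 10110110 (10xxxxxx ✓), payload 110110.
Byte 3: 0x87 = 10000111 (10xxxxxx ✓), payload 000111.
Concatenate: 1010110110000111 = 0xAD87 (16 bits → U+AD87).

U+AD87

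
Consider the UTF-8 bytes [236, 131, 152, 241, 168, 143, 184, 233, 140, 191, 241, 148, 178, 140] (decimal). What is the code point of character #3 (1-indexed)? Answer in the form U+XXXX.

U+933F

Offset 0: leading byte 0xEC = 11101100 → 3-byte char #1 = EC 83 98.
Offset 3: leading byte 0xF1 = 11110001 → 4-byte char #2 = F1 A8 8F B8.
Offset 7: leading byte 0xE9 = 11101001 → 3-byte char #3 = E9 8C BF.
Leading byte 0xE9 = 11101001 matches 1110xxxx → 3-byte sequence.
Byte 1: 0xE9 = 11101001, payload 1001 (4 bits).
Byte 2: 0x8C = 10001100 (10xxxxxx ✓), payload 001100.
Byte 3: 0xBF = 10111111 (10xxxxxx ✓), payload 111111.
Concatenate: 1001001100111111 = 0x933F (16 bits → U+933F).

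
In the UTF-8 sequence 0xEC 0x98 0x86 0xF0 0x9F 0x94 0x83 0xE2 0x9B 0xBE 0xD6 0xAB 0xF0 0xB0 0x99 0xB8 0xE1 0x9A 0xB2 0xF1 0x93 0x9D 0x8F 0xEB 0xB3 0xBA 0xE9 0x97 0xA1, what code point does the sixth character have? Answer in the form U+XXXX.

Offset 0: leading byte 0xEC = 11101100 → 3-byte char #1 = EC 98 86.
Offset 3: leading byte 0xF0 = 11110000 → 4-byte char #2 = F0 9F 94 83.
Offset 7: leading byte 0xE2 = 11100010 → 3-byte char #3 = E2 9B BE.
Offset 10: leading byte 0xD6 = 11010110 → 2-byte char #4 = D6 AB.
Offset 12: leading byte 0xF0 = 11110000 → 4-byte char #5 = F0 B0 99 B8.
Offset 16: leading byte 0xE1 = 11100001 → 3-byte char #6 = E1 9A B2.
Leading byte 0xE1 = 11100001 matches 1110xxxx → 3-byte sequence.
Byte 1: 0xE1 = 11100001, payload 0001 (4 bits).
Byte 2: 0x9A = 10011010 (10xxxxxx ✓), payload 011010.
Byte 3: 0xB2 = 10110010 (10xxxxxx ✓), payload 110010.
Concatenate: 0001011010110010 = 0x16B2 (16 bits → U+16B2).

U+16B2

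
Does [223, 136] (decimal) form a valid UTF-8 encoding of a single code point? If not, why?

Leading byte 0xDF = 11011111 → 2-byte form.
Continuation bytes 0x88=10001000 all match 10xxxxxx.
Decoded value 0x7C8 is ≥ 0x80 (shortest form) and not a surrogate.

valid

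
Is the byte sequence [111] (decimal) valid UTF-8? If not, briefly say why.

Leading byte 0x6F = 01101111 → 1-byte form.

valid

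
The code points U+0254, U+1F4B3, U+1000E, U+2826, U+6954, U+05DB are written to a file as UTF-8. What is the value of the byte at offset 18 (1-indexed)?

1-indexed offset 18 is 0-indexed offset 17.
U+0254 → 2-byte form C9 94 at offsets 0–1.
U+1F4B3 → 4-byte form F0 9F 92 B3 at offsets 2–5.
U+1000E → 4-byte form F0 90 80 8E at offsets 6–9.
U+2826 → 3-byte form E2 A0 A6 at offsets 10–12.
U+6954 → 3-byte form E6 A5 94 at offsets 13–15.
U+05DB → 2-byte form D7 9B at offsets 16–17.
Offset 17 falls in char 6's range; it's byte 2 of D7 9B = 0x9B.

0x9B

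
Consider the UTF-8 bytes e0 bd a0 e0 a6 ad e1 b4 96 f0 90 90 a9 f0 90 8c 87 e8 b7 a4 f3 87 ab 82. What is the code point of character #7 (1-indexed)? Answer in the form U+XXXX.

Offset 0: leading byte 0xE0 = 11100000 → 3-byte char #1 = E0 BD A0.
Offset 3: leading byte 0xE0 = 11100000 → 3-byte char #2 = E0 A6 AD.
Offset 6: leading byte 0xE1 = 11100001 → 3-byte char #3 = E1 B4 96.
Offset 9: leading byte 0xF0 = 11110000 → 4-byte char #4 = F0 90 90 A9.
Offset 13: leading byte 0xF0 = 11110000 → 4-byte char #5 = F0 90 8C 87.
Offset 17: leading byte 0xE8 = 11101000 → 3-byte char #6 = E8 B7 A4.
Offset 20: leading byte 0xF3 = 11110011 → 4-byte char #7 = F3 87 AB 82.
Leading byte 0xF3 = 11110011 matches 11110xxx → 4-byte sequence.
Byte 1: 0xF3 = 11110011, payload 011 (3 bits).
Byte 2: 0x87 = 10000111 (10xxxxxx ✓), payload 000111.
Byte 3: 0xAB = 10101011 (10xxxxxx ✓), payload 101011.
Byte 4: 0x82 = 10000010 (10xxxxxx ✓), payload 000010.
Concatenate: 011000111101011000010 = 0xC7AC2 (21 bits → U+C7AC2).

U+C7AC2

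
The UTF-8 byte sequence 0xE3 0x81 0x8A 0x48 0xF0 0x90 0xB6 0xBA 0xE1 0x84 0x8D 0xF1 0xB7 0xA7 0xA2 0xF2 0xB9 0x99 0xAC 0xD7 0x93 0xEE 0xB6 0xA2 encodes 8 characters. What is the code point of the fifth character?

U+779E2

Offset 0: leading byte 0xE3 = 11100011 → 3-byte char #1 = E3 81 8A.
Offset 3: leading byte 0x48 = 01001000 → 1-byte char #2 = 48.
Offset 4: leading byte 0xF0 = 11110000 → 4-byte char #3 = F0 90 B6 BA.
Offset 8: leading byte 0xE1 = 11100001 → 3-byte char #4 = E1 84 8D.
Offset 11: leading byte 0xF1 = 11110001 → 4-byte char #5 = F1 B7 A7 A2.
Leading byte 0xF1 = 11110001 matches 11110xxx → 4-byte sequence.
Byte 1: 0xF1 = 11110001, payload 001 (3 bits).
Byte 2: 0xB7 = 10110111 (10xxxxxx ✓), payload 110111.
Byte 3: 0xA7 = 10100111 (10xxxxxx ✓), payload 100111.
Byte 4: 0xA2 = 10100010 (10xxxxxx ✓), payload 100010.
Concatenate: 001110111100111100010 = 0x779E2 (21 bits → U+779E2).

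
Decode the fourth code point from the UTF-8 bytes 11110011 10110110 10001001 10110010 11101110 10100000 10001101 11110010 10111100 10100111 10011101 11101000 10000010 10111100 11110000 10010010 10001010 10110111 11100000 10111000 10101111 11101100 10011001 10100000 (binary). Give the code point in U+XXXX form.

Offset 0: leading byte 0xF3 = 11110011 → 4-byte char #1 = F3 B6 89 B2.
Offset 4: leading byte 0xEE = 11101110 → 3-byte char #2 = EE A0 8D.
Offset 7: leading byte 0xF2 = 11110010 → 4-byte char #3 = F2 BC A7 9D.
Offset 11: leading byte 0xE8 = 11101000 → 3-byte char #4 = E8 82 BC.
Leading byte 0xE8 = 11101000 matches 1110xxxx → 3-byte sequence.
Byte 1: 0xE8 = 11101000, payload 1000 (4 bits).
Byte 2: 0x82 = 10000010 (10xxxxxx ✓), payload 000010.
Byte 3: 0xBC = 10111100 (10xxxxxx ✓), payload 111100.
Concatenate: 1000000010111100 = 0x80BC (16 bits → U+80BC).

U+80BC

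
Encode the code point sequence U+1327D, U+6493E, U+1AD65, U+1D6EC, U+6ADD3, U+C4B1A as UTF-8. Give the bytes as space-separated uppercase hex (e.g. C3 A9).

U+1327D: 4-byte form → F0 93 89 BD.
U+6493E: 4-byte form → F1 A4 A4 BE.
U+1AD65: 4-byte form → F0 9A B5 A5.
U+1D6EC: 4-byte form → F0 9D 9B AC.
U+6ADD3: 4-byte form → F1 AA B7 93.
U+C4B1A: 4-byte form → F3 84 AC 9A.
Concatenated (24 bytes): F0 93 89 BD F1 A4 A4 BE F0 9A B5 A5 F0 9D 9B AC F1 AA B7 93 F3 84 AC 9A.

F0 93 89 BD F1 A4 A4 BE F0 9A B5 A5 F0 9D 9B AC F1 AA B7 93 F3 84 AC 9A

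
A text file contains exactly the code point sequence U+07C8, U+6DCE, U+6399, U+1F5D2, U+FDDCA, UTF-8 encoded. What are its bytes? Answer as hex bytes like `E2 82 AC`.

U+07C8: 2-byte form → DF 88.
U+6DCE: 3-byte form → E6 B7 8E.
U+6399: 3-byte form → E6 8E 99.
U+1F5D2: 4-byte form → F0 9F 97 92.
U+FDDCA: 4-byte form → F3 BD B7 8A.
Concatenated (16 bytes): DF 88 E6 B7 8E E6 8E 99 F0 9F 97 92 F3 BD B7 8A.

DF 88 E6 B7 8E E6 8E 99 F0 9F 97 92 F3 BD B7 8A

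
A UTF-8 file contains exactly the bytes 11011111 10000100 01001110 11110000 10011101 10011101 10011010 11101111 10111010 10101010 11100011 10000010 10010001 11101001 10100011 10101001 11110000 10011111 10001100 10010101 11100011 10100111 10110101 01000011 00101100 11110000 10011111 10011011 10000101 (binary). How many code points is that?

Byte at offset 0: 0xDF = 11011111 → 2-byte char (#1). Advance 2.
Byte at offset 2: 0x4E = 01001110 → 1-byte char (#2). Advance 1.
Byte at offset 3: 0xF0 = 11110000 → 4-byte char (#3). Advance 4.
Byte at offset 7: 0xEF = 11101111 → 3-byte char (#4). Advance 3.
Byte at offset 10: 0xE3 = 11100011 → 3-byte char (#5). Advance 3.
Byte at offset 13: 0xE9 = 11101001 → 3-byte char (#6). Advance 3.
Byte at offset 16: 0xF0 = 11110000 → 4-byte char (#7). Advance 4.
Byte at offset 20: 0xE3 = 11100011 → 3-byte char (#8). Advance 3.
Byte at offset 23: 0x43 = 01000011 → 1-byte char (#9). Advance 1.
Byte at offset 24: 0x2C = 00101100 → 1-byte char (#10). Advance 1.
Byte at offset 25: 0xF0 = 11110000 → 4-byte char (#11). Advance 4.
Reached end at offset 29 after 11 code points.

11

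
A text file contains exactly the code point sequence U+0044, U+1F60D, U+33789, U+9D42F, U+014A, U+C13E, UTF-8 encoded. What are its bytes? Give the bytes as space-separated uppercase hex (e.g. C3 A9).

44 F0 9F 98 8D F0 B3 9E 89 F2 9D 90 AF C5 8A EC 84 BE

U+0044: 1-byte form → 44.
U+1F60D: 4-byte form → F0 9F 98 8D.
U+33789: 4-byte form → F0 B3 9E 89.
U+9D42F: 4-byte form → F2 9D 90 AF.
U+014A: 2-byte form → C5 8A.
U+C13E: 3-byte form → EC 84 BE.
Concatenated (18 bytes): 44 F0 9F 98 8D F0 B3 9E 89 F2 9D 90 AF C5 8A EC 84 BE.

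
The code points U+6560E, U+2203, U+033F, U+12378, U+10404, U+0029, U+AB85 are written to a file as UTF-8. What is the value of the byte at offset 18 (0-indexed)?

0xEA

U+6560E → 4-byte form F1 A5 98 8E at offsets 0–3.
U+2203 → 3-byte form E2 88 83 at offsets 4–6.
U+033F → 2-byte form CC BF at offsets 7–8.
U+12378 → 4-byte form F0 92 8D B8 at offsets 9–12.
U+10404 → 4-byte form F0 90 90 84 at offsets 13–16.
U+0029 → 1-byte form 29 at offsets 17–17.
U+AB85 → 3-byte form EA AE 85 at offsets 18–20.
Offset 18 falls in char 7's range; it's byte 1 of EA AE 85 = 0xEA.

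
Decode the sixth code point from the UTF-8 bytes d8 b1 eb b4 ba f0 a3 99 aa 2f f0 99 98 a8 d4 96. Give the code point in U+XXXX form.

U+0516

Offset 0: leading byte 0xD8 = 11011000 → 2-byte char #1 = D8 B1.
Offset 2: leading byte 0xEB = 11101011 → 3-byte char #2 = EB B4 BA.
Offset 5: leading byte 0xF0 = 11110000 → 4-byte char #3 = F0 A3 99 AA.
Offset 9: leading byte 0x2F = 00101111 → 1-byte char #4 = 2F.
Offset 10: leading byte 0xF0 = 11110000 → 4-byte char #5 = F0 99 98 A8.
Offset 14: leading byte 0xD4 = 11010100 → 2-byte char #6 = D4 96.
Leading byte 0xD4 = 11010100 matches 110xxxxx → 2-byte sequence.
Byte 1: 0xD4 = 11010100, payload 10100 (5 bits).
Byte 2: 0x96 = 10010110 (10xxxxxx ✓), payload 010110.
Concatenate: 10100010110 = 0x516 (11 bits → U+0516).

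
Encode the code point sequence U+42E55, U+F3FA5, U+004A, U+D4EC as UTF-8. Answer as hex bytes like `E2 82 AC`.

F1 82 B9 95 F3 B3 BE A5 4A ED 93 AC

U+42E55: 4-byte form → F1 82 B9 95.
U+F3FA5: 4-byte form → F3 B3 BE A5.
U+004A: 1-byte form → 4A.
U+D4EC: 3-byte form → ED 93 AC.
Concatenated (12 bytes): F1 82 B9 95 F3 B3 BE A5 4A ED 93 AC.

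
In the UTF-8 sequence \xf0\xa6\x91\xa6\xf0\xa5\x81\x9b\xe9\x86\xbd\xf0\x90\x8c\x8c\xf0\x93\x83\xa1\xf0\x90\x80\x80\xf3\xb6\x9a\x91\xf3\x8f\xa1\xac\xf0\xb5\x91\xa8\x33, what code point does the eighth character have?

U+CF86C

Offset 0: leading byte 0xF0 = 11110000 → 4-byte char #1 = F0 A6 91 A6.
Offset 4: leading byte 0xF0 = 11110000 → 4-byte char #2 = F0 A5 81 9B.
Offset 8: leading byte 0xE9 = 11101001 → 3-byte char #3 = E9 86 BD.
Offset 11: leading byte 0xF0 = 11110000 → 4-byte char #4 = F0 90 8C 8C.
Offset 15: leading byte 0xF0 = 11110000 → 4-byte char #5 = F0 93 83 A1.
Offset 19: leading byte 0xF0 = 11110000 → 4-byte char #6 = F0 90 80 80.
Offset 23: leading byte 0xF3 = 11110011 → 4-byte char #7 = F3 B6 9A 91.
Offset 27: leading byte 0xF3 = 11110011 → 4-byte char #8 = F3 8F A1 AC.
Leading byte 0xF3 = 11110011 matches 11110xxx → 4-byte sequence.
Byte 1: 0xF3 = 11110011, payload 011 (3 bits).
Byte 2: 0x8F = 10001111 (10xxxxxx ✓), payload 001111.
Byte 3: 0xA1 = 10100001 (10xxxxxx ✓), payload 100001.
Byte 4: 0xAC = 10101100 (10xxxxxx ✓), payload 101100.
Concatenate: 011001111100001101100 = 0xCF86C (21 bits → U+CF86C).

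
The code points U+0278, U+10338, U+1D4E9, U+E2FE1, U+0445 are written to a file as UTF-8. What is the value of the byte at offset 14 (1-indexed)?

1-indexed offset 14 is 0-indexed offset 13.
U+0278 → 2-byte form C9 B8 at offsets 0–1.
U+10338 → 4-byte form F0 90 8C B8 at offsets 2–5.
U+1D4E9 → 4-byte form F0 9D 93 A9 at offsets 6–9.
U+E2FE1 → 4-byte form F3 A2 BF A1 at offsets 10–13.
Offset 13 falls in char 4's range; it's byte 4 of F3 A2 BF A1 = 0xA1.

0xA1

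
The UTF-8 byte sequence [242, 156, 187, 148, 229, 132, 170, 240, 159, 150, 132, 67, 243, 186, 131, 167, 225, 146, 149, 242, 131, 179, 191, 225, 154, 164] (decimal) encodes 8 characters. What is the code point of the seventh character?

Offset 0: leading byte 0xF2 = 11110010 → 4-byte char #1 = F2 9C BB 94.
Offset 4: leading byte 0xE5 = 11100101 → 3-byte char #2 = E5 84 AA.
Offset 7: leading byte 0xF0 = 11110000 → 4-byte char #3 = F0 9F 96 84.
Offset 11: leading byte 0x43 = 01000011 → 1-byte char #4 = 43.
Offset 12: leading byte 0xF3 = 11110011 → 4-byte char #5 = F3 BA 83 A7.
Offset 16: leading byte 0xE1 = 11100001 → 3-byte char #6 = E1 92 95.
Offset 19: leading byte 0xF2 = 11110010 → 4-byte char #7 = F2 83 B3 BF.
Leading byte 0xF2 = 11110010 matches 11110xxx → 4-byte sequence.
Byte 1: 0xF2 = 11110010, payload 010 (3 bits).
Byte 2: 0x83 = 10000011 (10xxxxxx ✓), payload 000011.
Byte 3: 0xB3 = 10110011 (10xxxxxx ✓), payload 110011.
Byte 4: 0xBF = 10111111 (10xxxxxx ✓), payload 111111.
Concatenate: 010000011110011111111 = 0x83CFF (21 bits → U+83CFF).

U+83CFF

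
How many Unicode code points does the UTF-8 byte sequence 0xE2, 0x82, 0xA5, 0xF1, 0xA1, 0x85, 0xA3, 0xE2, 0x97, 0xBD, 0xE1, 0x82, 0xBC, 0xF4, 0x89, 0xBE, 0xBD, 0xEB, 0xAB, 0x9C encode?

Byte at offset 0: 0xE2 = 11100010 → 3-byte char (#1). Advance 3.
Byte at offset 3: 0xF1 = 11110001 → 4-byte char (#2). Advance 4.
Byte at offset 7: 0xE2 = 11100010 → 3-byte char (#3). Advance 3.
Byte at offset 10: 0xE1 = 11100001 → 3-byte char (#4). Advance 3.
Byte at offset 13: 0xF4 = 11110100 → 4-byte char (#5). Advance 4.
Byte at offset 17: 0xEB = 11101011 → 3-byte char (#6). Advance 3.
Reached end at offset 20 after 6 code points.

6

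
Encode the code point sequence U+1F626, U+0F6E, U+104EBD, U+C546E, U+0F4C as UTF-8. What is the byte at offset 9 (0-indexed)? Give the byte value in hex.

0xBA

U+1F626 → 4-byte form F0 9F 98 A6 at offsets 0–3.
U+0F6E → 3-byte form E0 BD AE at offsets 4–6.
U+104EBD → 4-byte form F4 84 BA BD at offsets 7–10.
Offset 9 falls in char 3's range; it's byte 3 of F4 84 BA BD = 0xBA.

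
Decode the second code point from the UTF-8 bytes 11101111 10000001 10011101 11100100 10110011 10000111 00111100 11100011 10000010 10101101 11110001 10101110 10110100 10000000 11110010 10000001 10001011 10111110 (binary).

U+4CC7

Offset 0: leading byte 0xEF = 11101111 → 3-byte char #1 = EF 81 9D.
Offset 3: leading byte 0xE4 = 11100100 → 3-byte char #2 = E4 B3 87.
Leading byte 0xE4 = 11100100 matches 1110xxxx → 3-byte sequence.
Byte 1: 0xE4 = 11100100, payload 0100 (4 bits).
Byte 2: 0xB3 = 10110011 (10xxxxxx ✓), payload 110011.
Byte 3: 0x87 = 10000111 (10xxxxxx ✓), payload 000111.
Concatenate: 0100110011000111 = 0x4CC7 (16 bits → U+4CC7).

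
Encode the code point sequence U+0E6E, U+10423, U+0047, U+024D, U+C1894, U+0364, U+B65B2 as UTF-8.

E0 B9 AE F0 90 90 A3 47 C9 8D F3 81 A2 94 CD A4 F2 B6 96 B2

U+0E6E: 3-byte form → E0 B9 AE.
U+10423: 4-byte form → F0 90 90 A3.
U+0047: 1-byte form → 47.
U+024D: 2-byte form → C9 8D.
U+C1894: 4-byte form → F3 81 A2 94.
U+0364: 2-byte form → CD A4.
U+B65B2: 4-byte form → F2 B6 96 B2.
Concatenated (20 bytes): E0 B9 AE F0 90 90 A3 47 C9 8D F3 81 A2 94 CD A4 F2 B6 96 B2.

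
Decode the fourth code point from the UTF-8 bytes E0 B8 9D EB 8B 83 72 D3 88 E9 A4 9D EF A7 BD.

Offset 0: leading byte 0xE0 = 11100000 → 3-byte char #1 = E0 B8 9D.
Offset 3: leading byte 0xEB = 11101011 → 3-byte char #2 = EB 8B 83.
Offset 6: leading byte 0x72 = 01110010 → 1-byte char #3 = 72.
Offset 7: leading byte 0xD3 = 11010011 → 2-byte char #4 = D3 88.
Leading byte 0xD3 = 11010011 matches 110xxxxx → 2-byte sequence.
Byte 1: 0xD3 = 11010011, payload 10011 (5 bits).
Byte 2: 0x88 = 10001000 (10xxxxxx ✓), payload 001000.
Concatenate: 10011001000 = 0x4C8 (11 bits → U+04C8).

U+04C8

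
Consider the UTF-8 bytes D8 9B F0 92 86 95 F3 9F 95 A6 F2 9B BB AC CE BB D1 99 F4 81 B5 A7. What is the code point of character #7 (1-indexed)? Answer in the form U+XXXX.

U+101D67

Offset 0: leading byte 0xD8 = 11011000 → 2-byte char #1 = D8 9B.
Offset 2: leading byte 0xF0 = 11110000 → 4-byte char #2 = F0 92 86 95.
Offset 6: leading byte 0xF3 = 11110011 → 4-byte char #3 = F3 9F 95 A6.
Offset 10: leading byte 0xF2 = 11110010 → 4-byte char #4 = F2 9B BB AC.
Offset 14: leading byte 0xCE = 11001110 → 2-byte char #5 = CE BB.
Offset 16: leading byte 0xD1 = 11010001 → 2-byte char #6 = D1 99.
Offset 18: leading byte 0xF4 = 11110100 → 4-byte char #7 = F4 81 B5 A7.
Leading byte 0xF4 = 11110100 matches 11110xxx → 4-byte sequence.
Byte 1: 0xF4 = 11110100, payload 100 (3 bits).
Byte 2: 0x81 = 10000001 (10xxxxxx ✓), payload 000001.
Byte 3: 0xB5 = 10110101 (10xxxxxx ✓), payload 110101.
Byte 4: 0xA7 = 10100111 (10xxxxxx ✓), payload 100111.
Concatenate: 100000001110101100111 = 0x101D67 (21 bits → U+101D67).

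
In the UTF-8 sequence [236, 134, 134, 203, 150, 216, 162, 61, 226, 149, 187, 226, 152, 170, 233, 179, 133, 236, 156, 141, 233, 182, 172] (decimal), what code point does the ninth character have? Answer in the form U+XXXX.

Offset 0: leading byte 0xEC = 11101100 → 3-byte char #1 = EC 86 86.
Offset 3: leading byte 0xCB = 11001011 → 2-byte char #2 = CB 96.
Offset 5: leading byte 0xD8 = 11011000 → 2-byte char #3 = D8 A2.
Offset 7: leading byte 0x3D = 00111101 → 1-byte char #4 = 3D.
Offset 8: leading byte 0xE2 = 11100010 → 3-byte char #5 = E2 95 BB.
Offset 11: leading byte 0xE2 = 11100010 → 3-byte char #6 = E2 98 AA.
Offset 14: leading byte 0xE9 = 11101001 → 3-byte char #7 = E9 B3 85.
Offset 17: leading byte 0xEC = 11101100 → 3-byte char #8 = EC 9C 8D.
Offset 20: leading byte 0xE9 = 11101001 → 3-byte char #9 = E9 B6 AC.
Leading byte 0xE9 = 11101001 matches 1110xxxx → 3-byte sequence.
Byte 1: 0xE9 = 11101001, payload 1001 (4 bits).
Byte 2: 0xB6 = 10110110 (10xxxxxx ✓), payload 110110.
Byte 3: 0xAC = 10101100 (10xxxxxx ✓), payload 101100.
Concatenate: 1001110110101100 = 0x9DAC (16 bits → U+9DAC).

U+9DAC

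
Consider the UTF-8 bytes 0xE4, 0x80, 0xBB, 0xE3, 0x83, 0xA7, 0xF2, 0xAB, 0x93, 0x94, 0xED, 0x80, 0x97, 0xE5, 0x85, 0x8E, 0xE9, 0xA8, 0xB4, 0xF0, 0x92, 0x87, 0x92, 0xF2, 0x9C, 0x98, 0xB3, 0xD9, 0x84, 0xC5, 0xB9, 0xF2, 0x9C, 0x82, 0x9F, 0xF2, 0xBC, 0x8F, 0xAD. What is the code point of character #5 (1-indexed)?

U+514E

Offset 0: leading byte 0xE4 = 11100100 → 3-byte char #1 = E4 80 BB.
Offset 3: leading byte 0xE3 = 11100011 → 3-byte char #2 = E3 83 A7.
Offset 6: leading byte 0xF2 = 11110010 → 4-byte char #3 = F2 AB 93 94.
Offset 10: leading byte 0xED = 11101101 → 3-byte char #4 = ED 80 97.
Offset 13: leading byte 0xE5 = 11100101 → 3-byte char #5 = E5 85 8E.
Leading byte 0xE5 = 11100101 matches 1110xxxx → 3-byte sequence.
Byte 1: 0xE5 = 11100101, payload 0101 (4 bits).
Byte 2: 0x85 = 10000101 (10xxxxxx ✓), payload 000101.
Byte 3: 0x8E = 10001110 (10xxxxxx ✓), payload 001110.
Concatenate: 0101000101001110 = 0x514E (16 bits → U+514E).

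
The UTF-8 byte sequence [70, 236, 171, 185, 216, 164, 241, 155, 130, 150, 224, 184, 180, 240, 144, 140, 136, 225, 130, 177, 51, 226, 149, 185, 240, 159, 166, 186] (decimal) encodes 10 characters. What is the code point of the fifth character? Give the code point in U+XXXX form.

Offset 0: leading byte 0x46 = 01000110 → 1-byte char #1 = 46.
Offset 1: leading byte 0xEC = 11101100 → 3-byte char #2 = EC AB B9.
Offset 4: leading byte 0xD8 = 11011000 → 2-byte char #3 = D8 A4.
Offset 6: leading byte 0xF1 = 11110001 → 4-byte char #4 = F1 9B 82 96.
Offset 10: leading byte 0xE0 = 11100000 → 3-byte char #5 = E0 B8 B4.
Leading byte 0xE0 = 11100000 matches 1110xxxx → 3-byte sequence.
Byte 1: 0xE0 = 11100000, payload 0000 (4 bits).
Byte 2: 0xB8 = 10111000 (10xxxxxx ✓), payload 111000.
Byte 3: 0xB4 = 10110100 (10xxxxxx ✓), payload 110100.
Concatenate: 0000111000110100 = 0xE34 (16 bits → U+0E34).

U+0E34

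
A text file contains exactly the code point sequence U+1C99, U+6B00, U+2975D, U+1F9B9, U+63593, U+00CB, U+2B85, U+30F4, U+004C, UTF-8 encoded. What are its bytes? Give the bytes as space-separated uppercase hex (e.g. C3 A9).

E1 B2 99 E6 AC 80 F0 A9 9D 9D F0 9F A6 B9 F1 A3 96 93 C3 8B E2 AE 85 E3 83 B4 4C

U+1C99: 3-byte form → E1 B2 99.
U+6B00: 3-byte form → E6 AC 80.
U+2975D: 4-byte form → F0 A9 9D 9D.
U+1F9B9: 4-byte form → F0 9F A6 B9.
U+63593: 4-byte form → F1 A3 96 93.
U+00CB: 2-byte form → C3 8B.
U+2B85: 3-byte form → E2 AE 85.
U+30F4: 3-byte form → E3 83 B4.
U+004C: 1-byte form → 4C.
Concatenated (27 bytes): E1 B2 99 E6 AC 80 F0 A9 9D 9D F0 9F A6 B9 F1 A3 96 93 C3 8B E2 AE 85 E3 83 B4 4C.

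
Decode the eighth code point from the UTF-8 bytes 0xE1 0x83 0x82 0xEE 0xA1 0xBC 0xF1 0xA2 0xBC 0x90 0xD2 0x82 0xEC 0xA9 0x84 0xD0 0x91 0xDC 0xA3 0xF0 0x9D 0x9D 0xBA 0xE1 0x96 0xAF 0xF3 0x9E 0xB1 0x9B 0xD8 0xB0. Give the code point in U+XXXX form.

U+1D77A

Offset 0: leading byte 0xE1 = 11100001 → 3-byte char #1 = E1 83 82.
Offset 3: leading byte 0xEE = 11101110 → 3-byte char #2 = EE A1 BC.
Offset 6: leading byte 0xF1 = 11110001 → 4-byte char #3 = F1 A2 BC 90.
Offset 10: leading byte 0xD2 = 11010010 → 2-byte char #4 = D2 82.
Offset 12: leading byte 0xEC = 11101100 → 3-byte char #5 = EC A9 84.
Offset 15: leading byte 0xD0 = 11010000 → 2-byte char #6 = D0 91.
Offset 17: leading byte 0xDC = 11011100 → 2-byte char #7 = DC A3.
Offset 19: leading byte 0xF0 = 11110000 → 4-byte char #8 = F0 9D 9D BA.
Leading byte 0xF0 = 11110000 matches 11110xxx → 4-byte sequence.
Byte 1: 0xF0 = 11110000, payload 000 (3 bits).
Byte 2: 0x9D = 10011101 (10xxxxxx ✓), payload 011101.
Byte 3: 0x9D = 10011101 (10xxxxxx ✓), payload 011101.
Byte 4: 0xBA = 10111010 (10xxxxxx ✓), payload 111010.
Concatenate: 000011101011101111010 = 0x1D77A (21 bits → U+1D77A).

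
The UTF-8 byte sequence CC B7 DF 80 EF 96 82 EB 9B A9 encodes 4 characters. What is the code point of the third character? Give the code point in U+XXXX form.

Offset 0: leading byte 0xCC = 11001100 → 2-byte char #1 = CC B7.
Offset 2: leading byte 0xDF = 11011111 → 2-byte char #2 = DF 80.
Offset 4: leading byte 0xEF = 11101111 → 3-byte char #3 = EF 96 82.
Leading byte 0xEF = 11101111 matches 1110xxxx → 3-byte sequence.
Byte 1: 0xEF = 11101111, payload 1111 (4 bits).
Byte 2: 0x96 = 10010110 (10xxxxxx ✓), payload 010110.
Byte 3: 0x82 = 10000010 (10xxxxxx ✓), payload 000010.
Concatenate: 1111010110000010 = 0xF582 (16 bits → U+F582).

U+F582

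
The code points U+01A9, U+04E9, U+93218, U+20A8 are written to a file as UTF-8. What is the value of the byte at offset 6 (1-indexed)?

0x93

1-indexed offset 6 is 0-indexed offset 5.
U+01A9 → 2-byte form C6 A9 at offsets 0–1.
U+04E9 → 2-byte form D3 A9 at offsets 2–3.
U+93218 → 4-byte form F2 93 88 98 at offsets 4–7.
Offset 5 falls in char 3's range; it's byte 2 of F2 93 88 98 = 0x93.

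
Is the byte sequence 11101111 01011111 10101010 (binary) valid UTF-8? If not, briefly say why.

Leading byte 0xEF = 11101111 → 3-byte form.
Byte 2 is 0x5F = 01011111, which is not 10xxxxxx — expected a continuation byte.

invalid (non-continuation byte where continuation expected)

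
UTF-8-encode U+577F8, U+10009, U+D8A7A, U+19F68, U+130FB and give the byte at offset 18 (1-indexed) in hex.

1-indexed offset 18 is 0-indexed offset 17.
U+577F8 → 4-byte form F1 97 9F B8 at offsets 0–3.
U+10009 → 4-byte form F0 90 80 89 at offsets 4–7.
U+D8A7A → 4-byte form F3 98 A9 BA at offsets 8–11.
U+19F68 → 4-byte form F0 99 BD A8 at offsets 12–15.
U+130FB → 4-byte form F0 93 83 BB at offsets 16–19.
Offset 17 falls in char 5's range; it's byte 2 of F0 93 83 BB = 0x93.

0x93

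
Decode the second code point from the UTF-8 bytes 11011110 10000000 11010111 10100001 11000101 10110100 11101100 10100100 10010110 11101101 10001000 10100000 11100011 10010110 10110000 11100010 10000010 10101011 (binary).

U+05E1

Offset 0: leading byte 0xDE = 11011110 → 2-byte char #1 = DE 80.
Offset 2: leading byte 0xD7 = 11010111 → 2-byte char #2 = D7 A1.
Leading byte 0xD7 = 11010111 matches 110xxxxx → 2-byte sequence.
Byte 1: 0xD7 = 11010111, payload 10111 (5 bits).
Byte 2: 0xA1 = 10100001 (10xxxxxx ✓), payload 100001.
Concatenate: 10111100001 = 0x5E1 (11 bits → U+05E1).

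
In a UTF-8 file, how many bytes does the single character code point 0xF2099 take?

U+F2099 = 0xF2099. UTF-8 uses 1 byte below 0x80, 2 below 0x800, 3 below 0x10000, 4 up to 0x10FFFF. 0xF2099 is in U+10000–U+10FFFF → 4 bytes.

4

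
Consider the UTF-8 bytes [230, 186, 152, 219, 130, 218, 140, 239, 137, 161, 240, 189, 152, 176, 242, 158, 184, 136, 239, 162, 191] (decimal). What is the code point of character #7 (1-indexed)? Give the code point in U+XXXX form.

Offset 0: leading byte 0xE6 = 11100110 → 3-byte char #1 = E6 BA 98.
Offset 3: leading byte 0xDB = 11011011 → 2-byte char #2 = DB 82.
Offset 5: leading byte 0xDA = 11011010 → 2-byte char #3 = DA 8C.
Offset 7: leading byte 0xEF = 11101111 → 3-byte char #4 = EF 89 A1.
Offset 10: leading byte 0xF0 = 11110000 → 4-byte char #5 = F0 BD 98 B0.
Offset 14: leading byte 0xF2 = 11110010 → 4-byte char #6 = F2 9E B8 88.
Offset 18: leading byte 0xEF = 11101111 → 3-byte char #7 = EF A2 BF.
Leading byte 0xEF = 11101111 matches 1110xxxx → 3-byte sequence.
Byte 1: 0xEF = 11101111, payload 1111 (4 bits).
Byte 2: 0xA2 = 10100010 (10xxxxxx ✓), payload 100010.
Byte 3: 0xBF = 10111111 (10xxxxxx ✓), payload 111111.
Concatenate: 1111100010111111 = 0xF8BF (16 bits → U+F8BF).

U+F8BF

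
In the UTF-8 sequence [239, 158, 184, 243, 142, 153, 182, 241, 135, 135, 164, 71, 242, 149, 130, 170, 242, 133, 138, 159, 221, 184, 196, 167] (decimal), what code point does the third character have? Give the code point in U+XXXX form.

Offset 0: leading byte 0xEF = 11101111 → 3-byte char #1 = EF 9E B8.
Offset 3: leading byte 0xF3 = 11110011 → 4-byte char #2 = F3 8E 99 B6.
Offset 7: leading byte 0xF1 = 11110001 → 4-byte char #3 = F1 87 87 A4.
Leading byte 0xF1 = 11110001 matches 11110xxx → 4-byte sequence.
Byte 1: 0xF1 = 11110001, payload 001 (3 bits).
Byte 2: 0x87 = 10000111 (10xxxxxx ✓), payload 000111.
Byte 3: 0x87 = 10000111 (10xxxxxx ✓), payload 000111.
Byte 4: 0xA4 = 10100100 (10xxxxxx ✓), payload 100100.
Concatenate: 001000111000111100100 = 0x471E4 (21 bits → U+471E4).

U+471E4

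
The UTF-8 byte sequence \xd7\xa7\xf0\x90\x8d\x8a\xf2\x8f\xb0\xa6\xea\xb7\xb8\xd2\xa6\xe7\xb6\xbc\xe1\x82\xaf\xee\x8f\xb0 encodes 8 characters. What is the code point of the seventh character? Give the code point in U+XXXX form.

U+10AF

Offset 0: leading byte 0xD7 = 11010111 → 2-byte char #1 = D7 A7.
Offset 2: leading byte 0xF0 = 11110000 → 4-byte char #2 = F0 90 8D 8A.
Offset 6: leading byte 0xF2 = 11110010 → 4-byte char #3 = F2 8F B0 A6.
Offset 10: leading byte 0xEA = 11101010 → 3-byte char #4 = EA B7 B8.
Offset 13: leading byte 0xD2 = 11010010 → 2-byte char #5 = D2 A6.
Offset 15: leading byte 0xE7 = 11100111 → 3-byte char #6 = E7 B6 BC.
Offset 18: leading byte 0xE1 = 11100001 → 3-byte char #7 = E1 82 AF.
Leading byte 0xE1 = 11100001 matches 1110xxxx → 3-byte sequence.
Byte 1: 0xE1 = 11100001, payload 0001 (4 bits).
Byte 2: 0x82 = 10000010 (10xxxxxx ✓), payload 000010.
Byte 3: 0xAF = 10101111 (10xxxxxx ✓), payload 101111.
Concatenate: 0001000010101111 = 0x10AF (16 bits → U+10AF).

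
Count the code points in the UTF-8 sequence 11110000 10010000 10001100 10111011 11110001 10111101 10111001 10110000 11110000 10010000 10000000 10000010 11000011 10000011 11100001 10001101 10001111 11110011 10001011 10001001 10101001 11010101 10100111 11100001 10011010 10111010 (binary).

8

Byte at offset 0: 0xF0 = 11110000 → 4-byte char (#1). Advance 4.
Byte at offset 4: 0xF1 = 11110001 → 4-byte char (#2). Advance 4.
Byte at offset 8: 0xF0 = 11110000 → 4-byte char (#3). Advance 4.
Byte at offset 12: 0xC3 = 11000011 → 2-byte char (#4). Advance 2.
Byte at offset 14: 0xE1 = 11100001 → 3-byte char (#5). Advance 3.
Byte at offset 17: 0xF3 = 11110011 → 4-byte char (#6). Advance 4.
Byte at offset 21: 0xD5 = 11010101 → 2-byte char (#7). Advance 2.
Byte at offset 23: 0xE1 = 11100001 → 3-byte char (#8). Advance 3.
Reached end at offset 26 after 8 code points.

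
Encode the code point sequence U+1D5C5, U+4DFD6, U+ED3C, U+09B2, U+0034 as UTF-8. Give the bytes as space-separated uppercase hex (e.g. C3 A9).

U+1D5C5: 4-byte form → F0 9D 97 85.
U+4DFD6: 4-byte form → F1 8D BF 96.
U+ED3C: 3-byte form → EE B4 BC.
U+09B2: 3-byte form → E0 A6 B2.
U+0034: 1-byte form → 34.
Concatenated (15 bytes): F0 9D 97 85 F1 8D BF 96 EE B4 BC E0 A6 B2 34.

F0 9D 97 85 F1 8D BF 96 EE B4 BC E0 A6 B2 34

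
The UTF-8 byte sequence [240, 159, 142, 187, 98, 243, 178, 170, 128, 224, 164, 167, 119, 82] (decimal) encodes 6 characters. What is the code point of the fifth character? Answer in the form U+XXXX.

Offset 0: leading byte 0xF0 = 11110000 → 4-byte char #1 = F0 9F 8E BB.
Offset 4: leading byte 0x62 = 01100010 → 1-byte char #2 = 62.
Offset 5: leading byte 0xF3 = 11110011 → 4-byte char #3 = F3 B2 AA 80.
Offset 9: leading byte 0xE0 = 11100000 → 3-byte char #4 = E0 A4 A7.
Offset 12: leading byte 0x77 = 01110111 → 1-byte char #5 = 77.
Leading byte 0x77 = 01110111 matches 0xxxxxxx → 1-byte sequence.
Byte 1: 0x77 = 01110111, payload 1110111 (7 bits).
Concatenate: 1110111 = 0x77 (7 bits → U+0077).

U+0077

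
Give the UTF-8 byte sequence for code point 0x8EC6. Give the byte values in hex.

E8 BB 86

U+8EC6 = 0x8EC6 = 36550 decimal. In range U+0800–U+FFFF → 3-byte form: 1110xxxx 10xxxxxx 10xxxxxx.
Binary (16 bits): 1000111011000110.
Split 4+6+6: 1000 | 111011 | 000110.
Byte 1: 11101000 = 0xE8.
Byte 2: 10111011 = 0xBB.
Byte 3: 10000110 = 0x86.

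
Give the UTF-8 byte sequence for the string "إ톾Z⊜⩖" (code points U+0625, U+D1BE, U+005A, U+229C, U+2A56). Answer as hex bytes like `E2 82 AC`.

D8 A5 ED 86 BE 5A E2 8A 9C E2 A9 96

U+0625: 2-byte form → D8 A5.
U+D1BE: 3-byte form → ED 86 BE.
U+005A: 1-byte form → 5A.
U+229C: 3-byte form → E2 8A 9C.
U+2A56: 3-byte form → E2 A9 96.
Concatenated (12 bytes): D8 A5 ED 86 BE 5A E2 8A 9C E2 A9 96.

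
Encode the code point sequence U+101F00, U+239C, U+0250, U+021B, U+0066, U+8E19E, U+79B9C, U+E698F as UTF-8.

U+101F00: 4-byte form → F4 81 BC 80.
U+239C: 3-byte form → E2 8E 9C.
U+0250: 2-byte form → C9 90.
U+021B: 2-byte form → C8 9B.
U+0066: 1-byte form → 66.
U+8E19E: 4-byte form → F2 8E 86 9E.
U+79B9C: 4-byte form → F1 B9 AE 9C.
U+E698F: 4-byte form → F3 A6 A6 8F.
Concatenated (24 bytes): F4 81 BC 80 E2 8E 9C C9 90 C8 9B 66 F2 8E 86 9E F1 B9 AE 9C F3 A6 A6 8F.

F4 81 BC 80 E2 8E 9C C9 90 C8 9B 66 F2 8E 86 9E F1 B9 AE 9C F3 A6 A6 8F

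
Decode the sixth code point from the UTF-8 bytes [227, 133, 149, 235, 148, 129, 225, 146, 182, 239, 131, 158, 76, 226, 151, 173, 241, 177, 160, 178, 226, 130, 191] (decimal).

U+25ED

Offset 0: leading byte 0xE3 = 11100011 → 3-byte char #1 = E3 85 95.
Offset 3: leading byte 0xEB = 11101011 → 3-byte char #2 = EB 94 81.
Offset 6: leading byte 0xE1 = 11100001 → 3-byte char #3 = E1 92 B6.
Offset 9: leading byte 0xEF = 11101111 → 3-byte char #4 = EF 83 9E.
Offset 12: leading byte 0x4C = 01001100 → 1-byte char #5 = 4C.
Offset 13: leading byte 0xE2 = 11100010 → 3-byte char #6 = E2 97 AD.
Leading byte 0xE2 = 11100010 matches 1110xxxx → 3-byte sequence.
Byte 1: 0xE2 = 11100010, payload 0010 (4 bits).
Byte 2: 0x97 = 10010111 (10xxxxxx ✓), payload 010111.
Byte 3: 0xAD = 10101101 (10xxxxxx ✓), payload 101101.
Concatenate: 0010010111101101 = 0x25ED (16 bits → U+25ED).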